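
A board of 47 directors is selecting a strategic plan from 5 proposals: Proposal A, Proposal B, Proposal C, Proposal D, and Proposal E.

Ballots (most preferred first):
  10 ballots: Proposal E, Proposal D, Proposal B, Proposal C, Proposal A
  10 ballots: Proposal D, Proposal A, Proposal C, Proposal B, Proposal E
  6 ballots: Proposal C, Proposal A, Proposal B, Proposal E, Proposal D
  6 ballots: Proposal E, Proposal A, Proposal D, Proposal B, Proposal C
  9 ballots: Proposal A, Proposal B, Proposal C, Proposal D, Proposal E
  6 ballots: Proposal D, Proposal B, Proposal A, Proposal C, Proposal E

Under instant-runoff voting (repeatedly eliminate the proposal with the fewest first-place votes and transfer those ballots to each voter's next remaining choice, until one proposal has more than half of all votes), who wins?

Round 1: Proposal A 9, Proposal B 0, Proposal C 6, Proposal D 16, Proposal E 16. Proposal B eliminated.
Round 2: Proposal A 9, Proposal C 6, Proposal D 16, Proposal E 16. Proposal C eliminated.
Round 3: Proposal A 15, Proposal D 16, Proposal E 16. Proposal A eliminated.
Round 4: Proposal D 25, Proposal E 22. Proposal D has a majority (≥24).

Proposal D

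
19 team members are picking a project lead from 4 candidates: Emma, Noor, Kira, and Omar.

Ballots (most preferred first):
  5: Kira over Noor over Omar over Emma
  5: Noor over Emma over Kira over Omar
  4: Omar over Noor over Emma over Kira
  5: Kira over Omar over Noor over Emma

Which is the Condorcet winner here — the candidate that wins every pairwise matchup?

Kira vs Emma: 10–9
Kira vs Noor: 10–9
Kira vs Omar: 15–4
Kira beats every other candidate.

Kira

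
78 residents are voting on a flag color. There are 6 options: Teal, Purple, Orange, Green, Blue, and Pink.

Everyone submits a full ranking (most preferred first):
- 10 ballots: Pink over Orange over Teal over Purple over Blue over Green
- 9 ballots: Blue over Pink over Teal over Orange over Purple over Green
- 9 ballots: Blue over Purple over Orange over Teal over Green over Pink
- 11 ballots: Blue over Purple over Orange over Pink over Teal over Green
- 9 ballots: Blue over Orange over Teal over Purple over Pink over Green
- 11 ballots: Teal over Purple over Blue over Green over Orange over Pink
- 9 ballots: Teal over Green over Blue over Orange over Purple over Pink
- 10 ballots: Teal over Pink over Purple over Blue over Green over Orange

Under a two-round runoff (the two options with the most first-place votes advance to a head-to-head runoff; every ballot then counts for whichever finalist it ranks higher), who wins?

Round 1 first-place votes: Teal 30, Purple 0, Orange 0, Green 0, Blue 38, Pink 10. Blue and Teal advance.
Runoff: Blue is ranked above Teal on 38 ballots, Teal above Blue on 40.

Teal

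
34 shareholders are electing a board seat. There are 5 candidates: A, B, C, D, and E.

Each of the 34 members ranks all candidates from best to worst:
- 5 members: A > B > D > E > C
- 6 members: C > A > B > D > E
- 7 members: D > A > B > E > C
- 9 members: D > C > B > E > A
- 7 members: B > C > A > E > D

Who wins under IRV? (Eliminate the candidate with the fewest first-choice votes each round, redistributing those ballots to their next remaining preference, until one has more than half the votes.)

B

Round 1: A 5, B 7, C 6, D 16, E 0. E eliminated.
Round 2: A 5, B 7, C 6, D 16. A eliminated.
Round 3: B 12, C 6, D 16. C eliminated.
Round 4: B 18, D 16. B has a majority (≥18).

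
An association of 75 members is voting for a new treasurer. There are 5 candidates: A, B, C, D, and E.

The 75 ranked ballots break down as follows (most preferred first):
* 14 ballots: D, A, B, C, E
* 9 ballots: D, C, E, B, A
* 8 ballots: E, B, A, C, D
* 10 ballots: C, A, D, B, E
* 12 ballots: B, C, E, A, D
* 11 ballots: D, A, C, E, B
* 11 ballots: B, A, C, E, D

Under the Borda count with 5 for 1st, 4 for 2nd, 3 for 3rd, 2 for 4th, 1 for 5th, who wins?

C

A: 14×4 + 9×1 + 8×3 + 10×4 + 12×2 + 11×4 + 11×4 = 241
B: 14×3 + 9×2 + 8×4 + 10×2 + 12×5 + 11×1 + 11×5 = 238
C: 14×2 + 9×4 + 8×2 + 10×5 + 12×4 + 11×3 + 11×3 = 244
D: 14×5 + 9×5 + 8×1 + 10×3 + 12×1 + 11×5 + 11×1 = 231
E: 14×1 + 9×3 + 8×5 + 10×1 + 12×3 + 11×2 + 11×2 = 171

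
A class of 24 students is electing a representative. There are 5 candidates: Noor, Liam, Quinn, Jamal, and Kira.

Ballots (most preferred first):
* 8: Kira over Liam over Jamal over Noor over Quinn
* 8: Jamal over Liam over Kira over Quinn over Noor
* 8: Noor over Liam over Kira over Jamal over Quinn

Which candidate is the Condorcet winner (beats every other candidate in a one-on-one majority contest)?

Liam

Liam vs Noor: 16–8
Liam vs Quinn: 24–0
Liam vs Jamal: 16–8
Liam vs Kira: 16–8
Liam beats every other candidate.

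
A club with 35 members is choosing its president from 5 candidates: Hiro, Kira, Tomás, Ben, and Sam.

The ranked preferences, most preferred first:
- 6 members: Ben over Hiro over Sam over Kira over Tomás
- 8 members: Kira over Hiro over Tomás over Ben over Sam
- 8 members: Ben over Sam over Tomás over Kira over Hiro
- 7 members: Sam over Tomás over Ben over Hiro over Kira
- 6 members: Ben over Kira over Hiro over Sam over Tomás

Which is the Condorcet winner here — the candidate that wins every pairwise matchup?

Ben

Ben vs Hiro: 27–8
Ben vs Kira: 27–8
Ben vs Tomás: 20–15
Ben vs Sam: 28–7
Ben beats every other candidate.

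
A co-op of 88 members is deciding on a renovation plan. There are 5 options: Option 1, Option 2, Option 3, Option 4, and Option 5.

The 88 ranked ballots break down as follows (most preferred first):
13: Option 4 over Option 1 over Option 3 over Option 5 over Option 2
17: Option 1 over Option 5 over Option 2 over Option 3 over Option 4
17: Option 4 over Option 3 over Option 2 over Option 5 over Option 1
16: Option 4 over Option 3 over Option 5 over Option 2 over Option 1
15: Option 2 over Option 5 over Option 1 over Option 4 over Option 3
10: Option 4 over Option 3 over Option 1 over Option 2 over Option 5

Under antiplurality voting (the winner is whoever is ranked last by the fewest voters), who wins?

Option 5

Last-place votes: Option 1 33, Option 2 13, Option 3 15, Option 4 17, Option 5 10.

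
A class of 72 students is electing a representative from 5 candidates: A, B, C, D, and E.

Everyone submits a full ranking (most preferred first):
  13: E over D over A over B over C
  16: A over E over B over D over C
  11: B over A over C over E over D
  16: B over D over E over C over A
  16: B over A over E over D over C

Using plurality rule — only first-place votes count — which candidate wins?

First-place votes: A 16, B 43, C 0, D 0, E 13.

B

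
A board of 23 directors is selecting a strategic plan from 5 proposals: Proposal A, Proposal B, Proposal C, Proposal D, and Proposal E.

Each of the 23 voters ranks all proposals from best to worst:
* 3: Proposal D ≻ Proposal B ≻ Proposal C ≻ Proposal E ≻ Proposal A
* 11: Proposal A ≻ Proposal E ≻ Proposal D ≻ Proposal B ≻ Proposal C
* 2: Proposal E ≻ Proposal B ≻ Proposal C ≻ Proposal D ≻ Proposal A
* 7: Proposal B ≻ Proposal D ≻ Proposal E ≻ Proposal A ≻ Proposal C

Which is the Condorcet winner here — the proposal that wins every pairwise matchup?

Proposal E

Proposal E vs Proposal A: 12–11
Proposal E vs Proposal B: 13–10
Proposal E vs Proposal C: 20–3
Proposal E vs Proposal D: 13–10
Proposal E beats every other proposal.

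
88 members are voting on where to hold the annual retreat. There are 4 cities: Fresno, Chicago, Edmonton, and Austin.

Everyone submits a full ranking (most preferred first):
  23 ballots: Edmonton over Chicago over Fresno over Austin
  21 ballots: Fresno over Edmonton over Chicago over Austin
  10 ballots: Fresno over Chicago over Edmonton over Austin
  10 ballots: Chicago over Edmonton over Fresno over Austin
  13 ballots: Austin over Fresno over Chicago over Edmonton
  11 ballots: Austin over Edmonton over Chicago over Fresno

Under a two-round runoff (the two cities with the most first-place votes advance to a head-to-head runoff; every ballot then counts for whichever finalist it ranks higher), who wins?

Fresno

Round 1 first-place votes: Fresno 31, Chicago 10, Edmonton 23, Austin 24. Fresno and Austin advance.
Runoff: Fresno is ranked above Austin on 64 ballots, Austin above Fresno on 24.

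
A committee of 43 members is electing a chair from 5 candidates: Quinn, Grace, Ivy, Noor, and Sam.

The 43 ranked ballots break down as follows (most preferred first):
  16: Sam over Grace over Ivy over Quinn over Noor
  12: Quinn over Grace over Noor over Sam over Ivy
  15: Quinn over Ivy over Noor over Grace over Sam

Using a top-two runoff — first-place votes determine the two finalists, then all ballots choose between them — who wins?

Quinn

Round 1 first-place votes: Quinn 27, Grace 0, Ivy 0, Noor 0, Sam 16. Quinn and Sam advance.
Runoff: Quinn is ranked above Sam on 27 ballots, Sam above Quinn on 16.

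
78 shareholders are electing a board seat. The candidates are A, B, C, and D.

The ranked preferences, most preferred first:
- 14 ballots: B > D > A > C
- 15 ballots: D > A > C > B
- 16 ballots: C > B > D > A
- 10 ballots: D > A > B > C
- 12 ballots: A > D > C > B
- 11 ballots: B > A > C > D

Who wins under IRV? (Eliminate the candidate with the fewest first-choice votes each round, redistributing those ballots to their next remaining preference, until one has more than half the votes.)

B

Round 1: A 12, B 25, C 16, D 25. A eliminated.
Round 2: B 25, C 16, D 37. C eliminated.
Round 3: B 41, D 37. B has a majority (≥40).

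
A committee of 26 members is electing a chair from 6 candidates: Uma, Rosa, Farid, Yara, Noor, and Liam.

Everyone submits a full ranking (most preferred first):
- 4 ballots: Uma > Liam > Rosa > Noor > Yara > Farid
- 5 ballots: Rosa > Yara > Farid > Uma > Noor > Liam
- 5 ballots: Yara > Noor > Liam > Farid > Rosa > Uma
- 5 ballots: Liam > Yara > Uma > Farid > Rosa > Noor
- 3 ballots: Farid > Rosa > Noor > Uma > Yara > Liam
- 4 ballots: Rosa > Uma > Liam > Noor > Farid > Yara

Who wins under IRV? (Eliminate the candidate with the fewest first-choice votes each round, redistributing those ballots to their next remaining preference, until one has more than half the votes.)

Liam

Round 1: Uma 4, Rosa 9, Farid 3, Yara 5, Noor 0, Liam 5. Noor eliminated.
Round 2: Uma 4, Rosa 9, Farid 3, Yara 5, Liam 5. Farid eliminated.
Round 3: Uma 4, Rosa 12, Yara 5, Liam 5. Uma eliminated.
Round 4: Rosa 12, Yara 5, Liam 9. Yara eliminated.
Round 5: Rosa 12, Liam 14. Liam has a majority (≥14).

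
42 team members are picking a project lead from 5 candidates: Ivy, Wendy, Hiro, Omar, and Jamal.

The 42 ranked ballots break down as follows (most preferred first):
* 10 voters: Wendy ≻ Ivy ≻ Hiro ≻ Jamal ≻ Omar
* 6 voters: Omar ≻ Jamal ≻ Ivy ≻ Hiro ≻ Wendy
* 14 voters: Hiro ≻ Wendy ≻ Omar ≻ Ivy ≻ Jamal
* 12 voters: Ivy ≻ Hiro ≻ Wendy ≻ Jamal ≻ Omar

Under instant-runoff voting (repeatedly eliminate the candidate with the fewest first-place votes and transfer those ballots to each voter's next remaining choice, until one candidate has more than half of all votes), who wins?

Ivy

Round 1: Ivy 12, Wendy 10, Hiro 14, Omar 6, Jamal 0. Jamal eliminated.
Round 2: Ivy 12, Wendy 10, Hiro 14, Omar 6. Omar eliminated.
Round 3: Ivy 18, Wendy 10, Hiro 14. Wendy eliminated.
Round 4: Ivy 28, Hiro 14. Ivy has a majority (≥22).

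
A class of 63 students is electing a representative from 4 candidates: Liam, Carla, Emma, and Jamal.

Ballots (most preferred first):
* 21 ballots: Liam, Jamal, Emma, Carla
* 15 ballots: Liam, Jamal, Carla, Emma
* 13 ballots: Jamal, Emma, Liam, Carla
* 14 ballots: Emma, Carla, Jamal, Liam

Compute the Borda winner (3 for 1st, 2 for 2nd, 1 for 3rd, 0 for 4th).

Jamal

Liam: 21×3 + 15×3 + 13×1 + 14×0 = 121
Carla: 21×0 + 15×1 + 13×0 + 14×2 = 43
Emma: 21×1 + 15×0 + 13×2 + 14×3 = 89
Jamal: 21×2 + 15×2 + 13×3 + 14×1 = 125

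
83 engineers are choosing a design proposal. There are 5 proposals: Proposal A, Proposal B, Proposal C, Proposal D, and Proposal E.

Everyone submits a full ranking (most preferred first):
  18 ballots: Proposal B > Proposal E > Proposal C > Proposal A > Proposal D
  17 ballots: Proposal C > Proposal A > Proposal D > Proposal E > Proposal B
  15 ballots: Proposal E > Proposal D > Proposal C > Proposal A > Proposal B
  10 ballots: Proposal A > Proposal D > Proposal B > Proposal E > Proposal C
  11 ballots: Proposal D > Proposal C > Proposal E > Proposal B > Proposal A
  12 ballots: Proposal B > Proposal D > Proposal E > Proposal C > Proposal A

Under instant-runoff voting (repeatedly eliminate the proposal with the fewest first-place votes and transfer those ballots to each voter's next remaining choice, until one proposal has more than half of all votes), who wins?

Round 1: Proposal A 10, Proposal B 30, Proposal C 17, Proposal D 11, Proposal E 15. Proposal A eliminated.
Round 2: Proposal B 30, Proposal C 17, Proposal D 21, Proposal E 15. Proposal E eliminated.
Round 3: Proposal B 30, Proposal C 17, Proposal D 36. Proposal C eliminated.
Round 4: Proposal B 30, Proposal D 53. Proposal D has a majority (≥42).

Proposal D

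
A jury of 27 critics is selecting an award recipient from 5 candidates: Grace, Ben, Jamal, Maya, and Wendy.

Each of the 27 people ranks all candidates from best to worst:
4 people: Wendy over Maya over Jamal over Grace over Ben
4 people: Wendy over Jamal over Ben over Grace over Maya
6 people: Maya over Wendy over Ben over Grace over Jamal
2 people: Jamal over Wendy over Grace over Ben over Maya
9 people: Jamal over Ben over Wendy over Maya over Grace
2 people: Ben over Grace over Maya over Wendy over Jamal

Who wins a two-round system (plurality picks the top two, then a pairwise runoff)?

Wendy

Round 1 first-place votes: Grace 0, Ben 2, Jamal 11, Maya 6, Wendy 8. Jamal and Wendy advance.
Runoff: Jamal is ranked above Wendy on 11 ballots, Wendy above Jamal on 16.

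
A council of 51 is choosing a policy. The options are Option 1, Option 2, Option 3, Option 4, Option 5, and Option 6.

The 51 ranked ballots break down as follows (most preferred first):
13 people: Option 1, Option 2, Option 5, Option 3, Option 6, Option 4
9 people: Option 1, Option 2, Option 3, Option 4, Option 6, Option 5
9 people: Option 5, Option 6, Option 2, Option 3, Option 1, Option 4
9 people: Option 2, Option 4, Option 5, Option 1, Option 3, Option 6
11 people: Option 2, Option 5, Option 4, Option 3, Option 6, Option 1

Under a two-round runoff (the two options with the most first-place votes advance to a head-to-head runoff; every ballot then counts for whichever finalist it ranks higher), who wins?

Option 2

Round 1 first-place votes: Option 1 22, Option 2 20, Option 3 0, Option 4 0, Option 5 9, Option 6 0. Option 1 and Option 2 advance.
Runoff: Option 1 is ranked above Option 2 on 22 ballots, Option 2 above Option 1 on 29.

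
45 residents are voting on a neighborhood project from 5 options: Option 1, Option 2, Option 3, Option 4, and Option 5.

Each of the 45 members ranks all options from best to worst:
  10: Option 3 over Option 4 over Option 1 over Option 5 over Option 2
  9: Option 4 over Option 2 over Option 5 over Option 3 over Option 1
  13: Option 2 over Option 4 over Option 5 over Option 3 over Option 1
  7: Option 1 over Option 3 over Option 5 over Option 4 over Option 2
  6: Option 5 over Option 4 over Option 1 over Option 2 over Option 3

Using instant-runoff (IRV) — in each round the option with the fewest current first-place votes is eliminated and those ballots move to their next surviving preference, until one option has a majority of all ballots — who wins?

Option 4

Round 1: Option 1 7, Option 2 13, Option 3 10, Option 4 9, Option 5 6. Option 5 eliminated.
Round 2: Option 1 7, Option 2 13, Option 3 10, Option 4 15. Option 1 eliminated.
Round 3: Option 2 13, Option 3 17, Option 4 15. Option 2 eliminated.
Round 4: Option 3 17, Option 4 28. Option 4 has a majority (≥23).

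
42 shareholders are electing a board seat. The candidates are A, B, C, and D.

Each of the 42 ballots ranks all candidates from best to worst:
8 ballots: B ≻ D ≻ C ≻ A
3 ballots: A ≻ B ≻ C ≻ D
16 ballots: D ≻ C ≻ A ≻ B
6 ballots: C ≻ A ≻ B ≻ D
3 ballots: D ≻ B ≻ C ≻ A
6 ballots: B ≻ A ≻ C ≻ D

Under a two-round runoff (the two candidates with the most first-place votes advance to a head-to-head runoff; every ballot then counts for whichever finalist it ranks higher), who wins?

Round 1 first-place votes: A 3, B 14, C 6, D 19. D and B advance.
Runoff: D is ranked above B on 19 ballots, B above D on 23.

B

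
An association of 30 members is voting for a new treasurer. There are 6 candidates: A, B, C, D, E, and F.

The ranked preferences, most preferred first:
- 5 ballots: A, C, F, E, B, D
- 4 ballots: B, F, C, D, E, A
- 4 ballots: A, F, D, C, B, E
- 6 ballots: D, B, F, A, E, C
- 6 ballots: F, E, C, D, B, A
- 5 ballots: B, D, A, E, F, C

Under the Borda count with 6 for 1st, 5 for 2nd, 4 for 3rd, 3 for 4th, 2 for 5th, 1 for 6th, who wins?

A: 5×6 + 4×1 + 4×6 + 6×3 + 6×1 + 5×4 = 102
B: 5×2 + 4×6 + 4×2 + 6×5 + 6×2 + 5×6 = 114
C: 5×5 + 4×4 + 4×3 + 6×1 + 6×4 + 5×1 = 88
D: 5×1 + 4×3 + 4×4 + 6×6 + 6×3 + 5×5 = 112
E: 5×3 + 4×2 + 4×1 + 6×2 + 6×5 + 5×3 = 84
F: 5×4 + 4×5 + 4×5 + 6×4 + 6×6 + 5×2 = 130

F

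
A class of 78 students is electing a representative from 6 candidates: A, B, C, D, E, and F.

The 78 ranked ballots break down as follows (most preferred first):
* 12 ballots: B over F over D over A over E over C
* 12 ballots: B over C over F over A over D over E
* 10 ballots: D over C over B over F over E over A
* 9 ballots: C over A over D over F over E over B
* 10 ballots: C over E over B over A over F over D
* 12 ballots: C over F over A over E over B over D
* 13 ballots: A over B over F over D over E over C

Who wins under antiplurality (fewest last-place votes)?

Last-place votes: A 10, B 9, C 25, D 22, E 12, F 0.

F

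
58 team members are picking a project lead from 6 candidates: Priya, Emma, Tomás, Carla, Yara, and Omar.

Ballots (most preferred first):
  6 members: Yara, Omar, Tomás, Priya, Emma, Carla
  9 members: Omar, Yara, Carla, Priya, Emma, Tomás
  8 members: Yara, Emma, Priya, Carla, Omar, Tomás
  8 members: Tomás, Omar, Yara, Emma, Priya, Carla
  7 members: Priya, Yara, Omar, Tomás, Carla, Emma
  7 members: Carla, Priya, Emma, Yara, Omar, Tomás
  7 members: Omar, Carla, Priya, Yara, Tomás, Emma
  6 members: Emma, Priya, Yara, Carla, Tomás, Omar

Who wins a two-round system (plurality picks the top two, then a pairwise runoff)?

Round 1 first-place votes: Priya 7, Emma 6, Tomás 8, Carla 7, Yara 14, Omar 16. Omar and Yara advance.
Runoff: Omar is ranked above Yara on 24 ballots, Yara above Omar on 34.

Yara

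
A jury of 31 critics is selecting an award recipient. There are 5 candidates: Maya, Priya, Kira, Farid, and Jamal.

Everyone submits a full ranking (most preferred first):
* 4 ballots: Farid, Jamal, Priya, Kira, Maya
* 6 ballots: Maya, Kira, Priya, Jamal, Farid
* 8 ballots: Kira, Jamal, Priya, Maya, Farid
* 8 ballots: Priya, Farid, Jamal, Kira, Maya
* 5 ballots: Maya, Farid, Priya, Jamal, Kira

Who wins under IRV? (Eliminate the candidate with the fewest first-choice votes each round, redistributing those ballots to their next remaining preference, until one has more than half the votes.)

Priya

Round 1: Maya 11, Priya 8, Kira 8, Farid 4, Jamal 0. Jamal eliminated.
Round 2: Maya 11, Priya 8, Kira 8, Farid 4. Farid eliminated.
Round 3: Maya 11, Priya 12, Kira 8. Kira eliminated.
Round 4: Maya 11, Priya 20. Priya has a majority (≥16).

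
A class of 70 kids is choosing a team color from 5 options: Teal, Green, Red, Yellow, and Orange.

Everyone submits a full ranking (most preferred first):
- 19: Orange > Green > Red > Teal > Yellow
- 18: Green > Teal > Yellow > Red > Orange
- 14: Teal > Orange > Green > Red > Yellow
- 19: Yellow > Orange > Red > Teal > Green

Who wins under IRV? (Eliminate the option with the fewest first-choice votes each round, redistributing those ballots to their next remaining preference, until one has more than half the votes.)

Yellow

Round 1: Teal 14, Green 18, Red 0, Yellow 19, Orange 19. Red eliminated.
Round 2: Teal 14, Green 18, Yellow 19, Orange 19. Teal eliminated.
Round 3: Green 18, Yellow 19, Orange 33. Green eliminated.
Round 4: Yellow 37, Orange 33. Yellow has a majority (≥36).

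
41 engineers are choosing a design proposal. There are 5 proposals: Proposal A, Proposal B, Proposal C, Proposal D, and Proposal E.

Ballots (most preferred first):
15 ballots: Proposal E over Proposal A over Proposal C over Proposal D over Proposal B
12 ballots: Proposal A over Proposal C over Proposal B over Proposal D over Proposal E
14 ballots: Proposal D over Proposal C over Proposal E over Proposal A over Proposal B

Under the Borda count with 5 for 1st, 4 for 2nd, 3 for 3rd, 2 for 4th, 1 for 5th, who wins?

Proposal C

Proposal A: 15×4 + 12×5 + 14×2 = 148
Proposal B: 15×1 + 12×3 + 14×1 = 65
Proposal C: 15×3 + 12×4 + 14×4 = 149
Proposal D: 15×2 + 12×2 + 14×5 = 124
Proposal E: 15×5 + 12×1 + 14×3 = 129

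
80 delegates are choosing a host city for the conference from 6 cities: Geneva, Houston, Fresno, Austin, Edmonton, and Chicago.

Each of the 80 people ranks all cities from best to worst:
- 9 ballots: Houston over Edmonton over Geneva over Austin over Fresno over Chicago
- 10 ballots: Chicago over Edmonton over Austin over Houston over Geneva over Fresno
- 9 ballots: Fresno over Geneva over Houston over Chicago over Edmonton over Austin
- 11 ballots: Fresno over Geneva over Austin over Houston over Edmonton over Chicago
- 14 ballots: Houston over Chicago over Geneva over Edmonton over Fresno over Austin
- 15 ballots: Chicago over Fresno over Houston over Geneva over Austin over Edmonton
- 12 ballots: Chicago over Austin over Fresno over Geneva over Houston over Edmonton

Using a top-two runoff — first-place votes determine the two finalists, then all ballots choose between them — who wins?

Houston

Round 1 first-place votes: Geneva 0, Houston 23, Fresno 20, Austin 0, Edmonton 0, Chicago 37. Chicago and Houston advance.
Runoff: Chicago is ranked above Houston on 37 ballots, Houston above Chicago on 43.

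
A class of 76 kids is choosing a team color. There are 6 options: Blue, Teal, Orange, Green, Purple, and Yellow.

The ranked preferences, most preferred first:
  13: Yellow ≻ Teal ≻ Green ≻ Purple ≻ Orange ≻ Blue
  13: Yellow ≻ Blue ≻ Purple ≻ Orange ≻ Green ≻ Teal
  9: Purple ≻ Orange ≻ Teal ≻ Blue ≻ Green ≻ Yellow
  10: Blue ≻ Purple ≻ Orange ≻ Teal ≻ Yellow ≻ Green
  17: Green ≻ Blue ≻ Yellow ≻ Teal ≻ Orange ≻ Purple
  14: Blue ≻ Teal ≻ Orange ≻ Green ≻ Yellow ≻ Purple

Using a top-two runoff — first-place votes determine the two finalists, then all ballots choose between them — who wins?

Blue

Round 1 first-place votes: Blue 24, Teal 0, Orange 0, Green 17, Purple 9, Yellow 26. Yellow and Blue advance.
Runoff: Yellow is ranked above Blue on 26 ballots, Blue above Yellow on 50.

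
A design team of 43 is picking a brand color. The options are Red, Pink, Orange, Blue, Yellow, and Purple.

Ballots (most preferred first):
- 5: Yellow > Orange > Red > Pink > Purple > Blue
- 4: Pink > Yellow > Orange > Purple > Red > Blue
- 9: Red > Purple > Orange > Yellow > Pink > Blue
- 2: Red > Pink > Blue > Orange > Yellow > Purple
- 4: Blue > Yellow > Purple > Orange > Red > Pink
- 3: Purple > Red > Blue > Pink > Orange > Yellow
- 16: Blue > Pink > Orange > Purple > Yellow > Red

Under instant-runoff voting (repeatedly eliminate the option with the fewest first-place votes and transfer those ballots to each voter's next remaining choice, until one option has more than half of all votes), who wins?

Red

Round 1: Red 11, Pink 4, Orange 0, Blue 20, Yellow 5, Purple 3. Orange eliminated.
Round 2: Red 11, Pink 4, Blue 20, Yellow 5, Purple 3. Purple eliminated.
Round 3: Red 14, Pink 4, Blue 20, Yellow 5. Pink eliminated.
Round 4: Red 14, Blue 20, Yellow 9. Yellow eliminated.
Round 5: Red 23, Blue 20. Red has a majority (≥22).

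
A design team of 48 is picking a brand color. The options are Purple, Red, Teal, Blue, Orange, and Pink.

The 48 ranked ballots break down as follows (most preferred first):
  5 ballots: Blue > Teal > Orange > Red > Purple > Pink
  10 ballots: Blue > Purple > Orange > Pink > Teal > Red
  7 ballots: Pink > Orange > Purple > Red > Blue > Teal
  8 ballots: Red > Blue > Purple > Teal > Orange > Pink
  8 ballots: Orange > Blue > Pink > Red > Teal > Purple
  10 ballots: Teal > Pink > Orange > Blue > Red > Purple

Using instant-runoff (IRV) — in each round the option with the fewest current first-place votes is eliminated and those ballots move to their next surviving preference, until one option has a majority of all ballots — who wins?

Round 1: Purple 0, Red 8, Teal 10, Blue 15, Orange 8, Pink 7. Purple eliminated.
Round 2: Red 8, Teal 10, Blue 15, Orange 8, Pink 7. Pink eliminated.
Round 3: Red 8, Teal 10, Blue 15, Orange 15. Red eliminated.
Round 4: Teal 10, Blue 23, Orange 15. Teal eliminated.
Round 5: Blue 23, Orange 25. Orange has a majority (≥25).

Orange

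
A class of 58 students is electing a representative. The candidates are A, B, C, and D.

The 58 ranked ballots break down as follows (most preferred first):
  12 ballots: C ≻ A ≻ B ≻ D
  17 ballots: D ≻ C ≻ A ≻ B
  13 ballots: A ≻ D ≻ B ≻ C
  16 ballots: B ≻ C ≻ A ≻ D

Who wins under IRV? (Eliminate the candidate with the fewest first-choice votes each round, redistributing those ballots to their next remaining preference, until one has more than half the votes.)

Round 1: A 13, B 16, C 12, D 17. C eliminated.
Round 2: A 25, B 16, D 17. B eliminated.
Round 3: A 41, D 17. A has a majority (≥30).

A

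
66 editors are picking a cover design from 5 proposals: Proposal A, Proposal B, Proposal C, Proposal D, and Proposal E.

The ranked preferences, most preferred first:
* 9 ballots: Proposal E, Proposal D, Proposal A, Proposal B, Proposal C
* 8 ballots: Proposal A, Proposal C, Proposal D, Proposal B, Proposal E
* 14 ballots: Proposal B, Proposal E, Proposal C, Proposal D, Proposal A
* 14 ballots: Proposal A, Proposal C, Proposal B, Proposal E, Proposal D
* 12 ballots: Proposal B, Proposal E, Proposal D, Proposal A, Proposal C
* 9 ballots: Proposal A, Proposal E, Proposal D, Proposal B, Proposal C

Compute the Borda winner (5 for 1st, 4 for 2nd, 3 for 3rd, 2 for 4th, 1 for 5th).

Proposal A: 9×3 + 8×5 + 14×1 + 14×5 + 12×2 + 9×5 = 220
Proposal B: 9×2 + 8×2 + 14×5 + 14×3 + 12×5 + 9×2 = 224
Proposal C: 9×1 + 8×4 + 14×3 + 14×4 + 12×1 + 9×1 = 160
Proposal D: 9×4 + 8×3 + 14×2 + 14×1 + 12×3 + 9×3 = 165
Proposal E: 9×5 + 8×1 + 14×4 + 14×2 + 12×4 + 9×4 = 221

Proposal B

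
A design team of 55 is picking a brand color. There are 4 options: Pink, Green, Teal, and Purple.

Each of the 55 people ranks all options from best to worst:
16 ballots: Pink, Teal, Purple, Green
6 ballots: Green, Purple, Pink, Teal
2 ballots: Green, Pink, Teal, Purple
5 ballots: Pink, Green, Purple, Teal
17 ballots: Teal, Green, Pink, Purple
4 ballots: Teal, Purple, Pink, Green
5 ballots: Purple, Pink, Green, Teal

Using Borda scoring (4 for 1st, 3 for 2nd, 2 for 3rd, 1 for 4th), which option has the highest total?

Pink

Pink: 16×4 + 6×2 + 2×3 + 5×4 + 17×2 + 4×2 + 5×3 = 159
Green: 16×1 + 6×4 + 2×4 + 5×3 + 17×3 + 4×1 + 5×2 = 128
Teal: 16×3 + 6×1 + 2×2 + 5×1 + 17×4 + 4×4 + 5×1 = 152
Purple: 16×2 + 6×3 + 2×1 + 5×2 + 17×1 + 4×3 + 5×4 = 111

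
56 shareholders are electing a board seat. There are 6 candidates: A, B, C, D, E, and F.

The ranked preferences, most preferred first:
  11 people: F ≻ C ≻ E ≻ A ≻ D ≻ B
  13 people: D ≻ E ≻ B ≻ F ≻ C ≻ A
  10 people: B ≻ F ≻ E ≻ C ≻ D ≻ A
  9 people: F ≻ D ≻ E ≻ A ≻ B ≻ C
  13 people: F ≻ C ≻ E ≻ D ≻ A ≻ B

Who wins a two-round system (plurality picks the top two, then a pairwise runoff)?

Round 1 first-place votes: A 0, B 10, C 0, D 13, E 0, F 33. F and D advance.
Runoff: F is ranked above D on 43 ballots, D above F on 13.

F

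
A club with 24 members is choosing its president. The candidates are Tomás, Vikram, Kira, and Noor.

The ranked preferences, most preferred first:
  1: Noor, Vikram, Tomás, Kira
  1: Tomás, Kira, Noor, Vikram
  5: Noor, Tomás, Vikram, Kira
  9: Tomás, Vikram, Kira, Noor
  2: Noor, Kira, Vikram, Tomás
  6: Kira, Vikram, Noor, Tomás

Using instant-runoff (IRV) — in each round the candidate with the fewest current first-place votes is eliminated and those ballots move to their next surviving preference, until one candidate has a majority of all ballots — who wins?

Noor

Round 1: Tomás 10, Vikram 0, Kira 6, Noor 8. Vikram eliminated.
Round 2: Tomás 10, Kira 6, Noor 8. Kira eliminated.
Round 3: Tomás 10, Noor 14. Noor has a majority (≥13).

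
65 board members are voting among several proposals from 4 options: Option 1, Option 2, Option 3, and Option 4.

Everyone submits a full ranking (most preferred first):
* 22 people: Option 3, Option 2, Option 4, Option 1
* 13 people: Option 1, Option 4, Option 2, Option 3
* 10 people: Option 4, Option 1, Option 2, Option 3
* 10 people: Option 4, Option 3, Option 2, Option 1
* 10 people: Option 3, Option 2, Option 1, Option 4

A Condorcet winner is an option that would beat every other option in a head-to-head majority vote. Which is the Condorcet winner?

Option 4 vs Option 1: 42–23
Option 4 vs Option 2: 33–32
Option 4 vs Option 3: 33–32
Option 4 beats every other option.

Option 4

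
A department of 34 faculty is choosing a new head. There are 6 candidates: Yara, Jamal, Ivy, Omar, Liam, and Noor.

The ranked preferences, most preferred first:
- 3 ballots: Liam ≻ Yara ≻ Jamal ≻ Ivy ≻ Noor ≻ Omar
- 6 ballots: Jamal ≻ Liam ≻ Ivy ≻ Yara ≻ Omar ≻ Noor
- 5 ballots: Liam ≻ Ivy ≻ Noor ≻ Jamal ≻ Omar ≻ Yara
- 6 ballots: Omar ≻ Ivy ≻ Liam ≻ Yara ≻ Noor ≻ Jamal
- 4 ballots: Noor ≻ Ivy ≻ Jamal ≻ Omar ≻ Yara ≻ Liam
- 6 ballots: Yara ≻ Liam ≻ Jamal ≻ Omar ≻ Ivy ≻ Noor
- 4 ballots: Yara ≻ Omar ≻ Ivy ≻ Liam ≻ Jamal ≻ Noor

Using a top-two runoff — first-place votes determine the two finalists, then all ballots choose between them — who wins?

Round 1 first-place votes: Yara 10, Jamal 6, Ivy 0, Omar 6, Liam 8, Noor 4. Yara and Liam advance.
Runoff: Yara is ranked above Liam on 14 ballots, Liam above Yara on 20.

Liam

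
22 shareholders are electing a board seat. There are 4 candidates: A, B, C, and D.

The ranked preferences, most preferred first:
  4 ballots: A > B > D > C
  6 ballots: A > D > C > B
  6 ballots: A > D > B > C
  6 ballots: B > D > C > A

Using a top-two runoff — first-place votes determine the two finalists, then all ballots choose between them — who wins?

A

Round 1 first-place votes: A 16, B 6, C 0, D 0. A and B advance.
Runoff: A is ranked above B on 16 ballots, B above A on 6.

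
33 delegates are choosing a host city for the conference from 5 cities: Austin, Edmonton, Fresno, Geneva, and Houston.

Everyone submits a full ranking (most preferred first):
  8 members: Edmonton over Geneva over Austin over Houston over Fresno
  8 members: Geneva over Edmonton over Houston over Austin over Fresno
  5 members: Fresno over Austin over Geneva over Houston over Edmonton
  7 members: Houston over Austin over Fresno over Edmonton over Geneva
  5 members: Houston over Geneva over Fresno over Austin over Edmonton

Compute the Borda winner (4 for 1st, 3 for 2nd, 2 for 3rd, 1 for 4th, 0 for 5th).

Geneva

Austin: 8×2 + 8×1 + 5×3 + 7×3 + 5×1 = 65
Edmonton: 8×4 + 8×3 + 5×0 + 7×1 + 5×0 = 63
Fresno: 8×0 + 8×0 + 5×4 + 7×2 + 5×2 = 44
Geneva: 8×3 + 8×4 + 5×2 + 7×0 + 5×3 = 81
Houston: 8×1 + 8×2 + 5×1 + 7×4 + 5×4 = 77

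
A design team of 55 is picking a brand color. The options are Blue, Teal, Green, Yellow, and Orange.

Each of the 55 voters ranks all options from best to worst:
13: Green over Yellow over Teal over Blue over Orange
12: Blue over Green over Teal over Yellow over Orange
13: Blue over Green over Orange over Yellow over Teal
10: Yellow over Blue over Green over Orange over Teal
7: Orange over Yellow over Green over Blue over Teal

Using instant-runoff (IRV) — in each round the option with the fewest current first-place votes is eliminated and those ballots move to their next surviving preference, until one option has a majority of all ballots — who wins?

Round 1: Blue 25, Teal 0, Green 13, Yellow 10, Orange 7. Teal eliminated.
Round 2: Blue 25, Green 13, Yellow 10, Orange 7. Orange eliminated.
Round 3: Blue 25, Green 13, Yellow 17. Green eliminated.
Round 4: Blue 25, Yellow 30. Yellow has a majority (≥28).

Yellow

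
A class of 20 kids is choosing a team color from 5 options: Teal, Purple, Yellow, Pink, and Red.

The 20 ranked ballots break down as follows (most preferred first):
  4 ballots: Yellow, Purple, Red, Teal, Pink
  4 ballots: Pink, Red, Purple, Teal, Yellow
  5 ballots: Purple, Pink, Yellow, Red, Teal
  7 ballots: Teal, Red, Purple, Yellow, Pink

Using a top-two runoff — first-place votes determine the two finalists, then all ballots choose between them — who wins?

Purple

Round 1 first-place votes: Teal 7, Purple 5, Yellow 4, Pink 4, Red 0. Teal and Purple advance.
Runoff: Teal is ranked above Purple on 7 ballots, Purple above Teal on 13.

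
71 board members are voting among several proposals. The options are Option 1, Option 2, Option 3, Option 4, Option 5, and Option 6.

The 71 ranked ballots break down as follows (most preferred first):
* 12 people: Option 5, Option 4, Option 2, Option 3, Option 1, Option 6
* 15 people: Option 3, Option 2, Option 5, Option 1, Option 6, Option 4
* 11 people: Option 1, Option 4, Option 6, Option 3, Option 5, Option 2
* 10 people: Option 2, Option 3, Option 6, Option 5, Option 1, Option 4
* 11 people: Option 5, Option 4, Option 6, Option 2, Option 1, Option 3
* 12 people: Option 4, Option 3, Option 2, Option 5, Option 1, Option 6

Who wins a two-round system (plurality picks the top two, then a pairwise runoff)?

Round 1 first-place votes: Option 1 11, Option 2 10, Option 3 15, Option 4 12, Option 5 23, Option 6 0. Option 5 and Option 3 advance.
Runoff: Option 5 is ranked above Option 3 on 23 ballots, Option 3 above Option 5 on 48.

Option 3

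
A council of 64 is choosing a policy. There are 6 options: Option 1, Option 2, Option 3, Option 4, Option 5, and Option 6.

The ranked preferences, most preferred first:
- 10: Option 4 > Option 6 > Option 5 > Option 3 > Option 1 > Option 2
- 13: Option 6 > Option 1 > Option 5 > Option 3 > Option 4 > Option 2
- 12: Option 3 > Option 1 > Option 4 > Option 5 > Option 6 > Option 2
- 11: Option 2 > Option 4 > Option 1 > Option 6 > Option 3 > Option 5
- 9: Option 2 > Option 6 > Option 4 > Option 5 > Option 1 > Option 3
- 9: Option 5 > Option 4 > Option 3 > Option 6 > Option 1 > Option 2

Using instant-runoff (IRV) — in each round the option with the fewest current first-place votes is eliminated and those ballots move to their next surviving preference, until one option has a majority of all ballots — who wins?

Option 4

Round 1: Option 1 0, Option 2 20, Option 3 12, Option 4 10, Option 5 9, Option 6 13. Option 1 eliminated.
Round 2: Option 2 20, Option 3 12, Option 4 10, Option 5 9, Option 6 13. Option 5 eliminated.
Round 3: Option 2 20, Option 3 12, Option 4 19, Option 6 13. Option 3 eliminated.
Round 4: Option 2 20, Option 4 31, Option 6 13. Option 6 eliminated.
Round 5: Option 2 20, Option 4 44. Option 4 has a majority (≥33).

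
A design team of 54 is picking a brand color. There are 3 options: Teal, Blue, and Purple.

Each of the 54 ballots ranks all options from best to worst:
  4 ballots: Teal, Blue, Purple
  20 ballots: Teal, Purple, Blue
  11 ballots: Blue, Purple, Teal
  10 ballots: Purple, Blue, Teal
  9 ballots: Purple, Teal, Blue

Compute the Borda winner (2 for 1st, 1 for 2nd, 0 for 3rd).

Teal: 4×2 + 20×2 + 11×0 + 10×0 + 9×1 = 57
Blue: 4×1 + 20×0 + 11×2 + 10×1 + 9×0 = 36
Purple: 4×0 + 20×1 + 11×1 + 10×2 + 9×2 = 69

Purple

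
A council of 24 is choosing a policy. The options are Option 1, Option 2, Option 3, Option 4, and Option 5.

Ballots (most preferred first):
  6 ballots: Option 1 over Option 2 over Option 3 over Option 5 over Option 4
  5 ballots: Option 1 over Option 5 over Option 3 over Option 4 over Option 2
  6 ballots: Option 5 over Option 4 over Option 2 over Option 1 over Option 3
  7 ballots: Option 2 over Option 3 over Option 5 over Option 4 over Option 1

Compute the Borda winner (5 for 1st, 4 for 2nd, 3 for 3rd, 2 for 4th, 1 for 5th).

Option 5

Option 1: 6×5 + 5×5 + 6×2 + 7×1 = 74
Option 2: 6×4 + 5×1 + 6×3 + 7×5 = 82
Option 3: 6×3 + 5×3 + 6×1 + 7×4 = 67
Option 4: 6×1 + 5×2 + 6×4 + 7×2 = 54
Option 5: 6×2 + 5×4 + 6×5 + 7×3 = 83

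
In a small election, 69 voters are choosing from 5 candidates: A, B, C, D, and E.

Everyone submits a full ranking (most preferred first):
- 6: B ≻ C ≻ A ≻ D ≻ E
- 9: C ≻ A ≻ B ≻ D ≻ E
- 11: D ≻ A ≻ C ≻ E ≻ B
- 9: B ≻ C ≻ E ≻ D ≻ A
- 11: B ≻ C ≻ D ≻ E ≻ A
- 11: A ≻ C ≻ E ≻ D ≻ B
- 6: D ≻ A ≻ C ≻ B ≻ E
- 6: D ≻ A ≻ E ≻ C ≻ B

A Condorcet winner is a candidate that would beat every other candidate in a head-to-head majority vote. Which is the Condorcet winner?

C vs A: 35–34
C vs B: 43–26
C vs D: 46–23
C vs E: 63–6
C beats every other candidate.

C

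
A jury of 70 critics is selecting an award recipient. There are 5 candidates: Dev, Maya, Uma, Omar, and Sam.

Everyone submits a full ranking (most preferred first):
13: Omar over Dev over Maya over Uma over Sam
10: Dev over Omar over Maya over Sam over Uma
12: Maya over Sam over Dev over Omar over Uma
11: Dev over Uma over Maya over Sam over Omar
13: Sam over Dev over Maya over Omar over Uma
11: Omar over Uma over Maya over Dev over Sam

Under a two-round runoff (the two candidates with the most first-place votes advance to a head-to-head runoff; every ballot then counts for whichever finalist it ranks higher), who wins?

Round 1 first-place votes: Dev 21, Maya 12, Uma 0, Omar 24, Sam 13. Omar and Dev advance.
Runoff: Omar is ranked above Dev on 24 ballots, Dev above Omar on 46.

Dev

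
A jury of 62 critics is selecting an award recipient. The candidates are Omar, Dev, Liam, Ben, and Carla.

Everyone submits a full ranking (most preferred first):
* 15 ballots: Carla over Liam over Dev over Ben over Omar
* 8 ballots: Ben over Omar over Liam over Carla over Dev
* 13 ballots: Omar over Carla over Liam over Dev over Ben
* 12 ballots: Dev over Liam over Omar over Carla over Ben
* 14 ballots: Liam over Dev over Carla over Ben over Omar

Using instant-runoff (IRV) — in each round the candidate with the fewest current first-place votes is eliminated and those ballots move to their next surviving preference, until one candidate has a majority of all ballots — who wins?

Round 1: Omar 13, Dev 12, Liam 14, Ben 8, Carla 15. Ben eliminated.
Round 2: Omar 21, Dev 12, Liam 14, Carla 15. Dev eliminated.
Round 3: Omar 21, Liam 26, Carla 15. Carla eliminated.
Round 4: Omar 21, Liam 41. Liam has a majority (≥32).

Liam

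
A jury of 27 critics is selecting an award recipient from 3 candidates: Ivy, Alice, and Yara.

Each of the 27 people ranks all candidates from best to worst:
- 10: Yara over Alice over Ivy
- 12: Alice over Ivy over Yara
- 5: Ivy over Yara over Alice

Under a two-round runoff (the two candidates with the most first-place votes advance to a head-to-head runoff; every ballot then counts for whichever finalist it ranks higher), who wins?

Round 1 first-place votes: Ivy 5, Alice 12, Yara 10. Alice and Yara advance.
Runoff: Alice is ranked above Yara on 12 ballots, Yara above Alice on 15.

Yara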